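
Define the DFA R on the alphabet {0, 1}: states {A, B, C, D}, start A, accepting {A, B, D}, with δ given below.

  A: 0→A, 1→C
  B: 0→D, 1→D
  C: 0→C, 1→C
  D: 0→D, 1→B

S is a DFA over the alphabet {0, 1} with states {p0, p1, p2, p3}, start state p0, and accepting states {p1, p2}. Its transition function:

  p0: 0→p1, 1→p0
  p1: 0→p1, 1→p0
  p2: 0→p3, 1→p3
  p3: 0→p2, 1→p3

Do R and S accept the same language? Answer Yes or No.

No

The empty string ε is accepted by R but rejected by S.
So L(R) ≠ L(S).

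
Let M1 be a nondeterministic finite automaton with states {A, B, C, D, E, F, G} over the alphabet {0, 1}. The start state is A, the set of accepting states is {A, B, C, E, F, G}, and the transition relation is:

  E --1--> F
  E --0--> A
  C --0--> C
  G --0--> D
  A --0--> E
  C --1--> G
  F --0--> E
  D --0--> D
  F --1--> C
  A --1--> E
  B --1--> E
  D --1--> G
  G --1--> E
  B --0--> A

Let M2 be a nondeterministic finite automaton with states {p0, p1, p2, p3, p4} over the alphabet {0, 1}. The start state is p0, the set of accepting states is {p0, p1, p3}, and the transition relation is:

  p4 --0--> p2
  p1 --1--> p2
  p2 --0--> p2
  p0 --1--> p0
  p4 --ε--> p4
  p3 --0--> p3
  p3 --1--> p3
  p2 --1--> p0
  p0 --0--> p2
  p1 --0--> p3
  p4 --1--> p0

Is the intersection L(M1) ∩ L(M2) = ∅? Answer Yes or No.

No

The empty string ε is accepted by both M1 and M2.
Hence L(M1) ∩ L(M2) ≠ ∅.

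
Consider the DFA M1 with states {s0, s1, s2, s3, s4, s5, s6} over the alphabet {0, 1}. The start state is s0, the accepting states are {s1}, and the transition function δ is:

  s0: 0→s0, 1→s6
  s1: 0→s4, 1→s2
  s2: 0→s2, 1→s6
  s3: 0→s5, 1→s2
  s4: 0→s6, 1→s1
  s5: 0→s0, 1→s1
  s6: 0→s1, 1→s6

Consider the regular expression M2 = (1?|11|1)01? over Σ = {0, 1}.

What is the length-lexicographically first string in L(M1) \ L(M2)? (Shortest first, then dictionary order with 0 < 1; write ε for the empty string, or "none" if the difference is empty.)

010

The string 010 is accepted by M1 but not by M2.
No shorter string lies in the difference, and 010 is the lexicographically first length-3 string in L(M1) \ L(M2).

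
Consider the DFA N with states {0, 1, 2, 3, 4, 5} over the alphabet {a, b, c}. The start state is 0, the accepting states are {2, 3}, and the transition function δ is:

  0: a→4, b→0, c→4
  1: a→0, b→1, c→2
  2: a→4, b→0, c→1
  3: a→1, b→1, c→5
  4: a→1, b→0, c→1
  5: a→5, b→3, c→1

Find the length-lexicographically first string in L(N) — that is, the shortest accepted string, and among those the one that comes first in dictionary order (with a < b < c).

A breadth-first search from 0 reaches an accepting state first via the path 0 → 4 → 1 → 2 on input aac.
No string of length < 3 is accepted (BFS exhausts all shorter strings without reaching an accepting state), and aac is the lexicographically least accepting string of length 3.

aac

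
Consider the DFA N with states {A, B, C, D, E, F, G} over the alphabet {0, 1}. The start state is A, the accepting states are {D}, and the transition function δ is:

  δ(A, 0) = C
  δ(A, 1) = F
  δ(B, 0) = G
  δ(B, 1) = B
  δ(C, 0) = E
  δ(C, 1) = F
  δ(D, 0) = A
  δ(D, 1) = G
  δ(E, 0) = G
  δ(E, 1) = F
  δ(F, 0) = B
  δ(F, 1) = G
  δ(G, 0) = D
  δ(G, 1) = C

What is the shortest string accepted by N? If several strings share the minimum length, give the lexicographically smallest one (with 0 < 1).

A breadth-first search from A reaches an accepting state first via the path A → F → G → D on input 110.
No string of length < 3 is accepted (BFS exhausts all shorter strings without reaching an accepting state), and 110 is the lexicographically least accepting string of length 3.

110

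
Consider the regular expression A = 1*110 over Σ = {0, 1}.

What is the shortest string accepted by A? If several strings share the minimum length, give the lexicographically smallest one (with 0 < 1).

110

By inspection of the expression, no string of length less than 3 matches, and 110 is the lexicographically first match of length 3.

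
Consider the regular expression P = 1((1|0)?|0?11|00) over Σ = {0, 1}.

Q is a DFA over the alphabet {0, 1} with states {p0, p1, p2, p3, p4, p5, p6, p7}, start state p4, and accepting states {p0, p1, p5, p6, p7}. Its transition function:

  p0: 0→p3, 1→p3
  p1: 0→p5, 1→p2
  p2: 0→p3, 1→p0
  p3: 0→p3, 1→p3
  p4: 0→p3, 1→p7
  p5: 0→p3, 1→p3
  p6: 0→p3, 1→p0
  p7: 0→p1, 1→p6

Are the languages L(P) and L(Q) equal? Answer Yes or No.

Converting the expression P to a DFA (subset construction, then merging equivalent states) gives the minimal DFA with states {r0, r1, r2, r3, r4, r5, r6}, start state r0, accepting states {r2, r3, r4, r5} and transitions r0: 0→r1, 1→r2; r1: 0→r1, 1→r1; r2: 0→r3, 1→r4; r3: 0→r5, 1→r6; r4: 0→r1, 1→r5; r5: 0→r1, 1→r1; r6: 0→r1, 1→r5.
Exploring the product automaton P × Q from the start pair (r0, p4), following both machines on each input symbol, reaches 8 state pairs: (r0, p4), (r1, p3), (r2, p7), (r3, p1), (r4, p6), (r5, p5), (r6, p2), (r5, p0).
P accepts in {r2, r3, r4, r5} and Q accepts in {p0, p1, p5, p6, p7}. In every reachable pair the two components are either both accepting — (r2, p7), (r3, p1), (r4, p6), (r5, p5), (r5, p0) — or both non-accepting, so no string is accepted by exactly one of the machines: L(P) \ L(Q) and L(Q) \ L(P) are both empty.
Hence every string is accepted by P iff it is accepted by Q, and the two languages coincide.

Yes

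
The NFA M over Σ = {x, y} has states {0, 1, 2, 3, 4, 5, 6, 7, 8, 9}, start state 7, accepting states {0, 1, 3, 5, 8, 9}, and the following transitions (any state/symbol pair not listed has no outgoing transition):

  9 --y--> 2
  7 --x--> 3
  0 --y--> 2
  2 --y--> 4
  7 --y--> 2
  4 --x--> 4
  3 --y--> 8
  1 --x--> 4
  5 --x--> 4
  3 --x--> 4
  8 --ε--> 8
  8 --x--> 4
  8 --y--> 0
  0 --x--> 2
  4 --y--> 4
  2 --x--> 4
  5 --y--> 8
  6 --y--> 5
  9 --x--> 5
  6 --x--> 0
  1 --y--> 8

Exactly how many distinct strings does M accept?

3

The useful subgraph on states {0, 3, 7, 8} is acyclic, so L(M) is finite; the longest accepting path visits 4 useful states, giving maximum string length 3.
Counting accepting paths from 7 by length: 1 of length 1, 1 of length 2, 1 of length 3. Total 3.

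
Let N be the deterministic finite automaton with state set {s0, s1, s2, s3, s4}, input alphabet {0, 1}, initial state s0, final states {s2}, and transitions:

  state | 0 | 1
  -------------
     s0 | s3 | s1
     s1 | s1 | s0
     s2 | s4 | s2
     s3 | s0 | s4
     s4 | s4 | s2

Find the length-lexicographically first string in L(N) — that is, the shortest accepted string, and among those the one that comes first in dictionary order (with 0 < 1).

011

A breadth-first search from s0 reaches an accepting state first via the path s0 → s3 → s4 → s2 on input 011.
No string of length < 3 is accepted (BFS exhausts all shorter strings without reaching an accepting state), and 011 is the lexicographically least accepting string of length 3.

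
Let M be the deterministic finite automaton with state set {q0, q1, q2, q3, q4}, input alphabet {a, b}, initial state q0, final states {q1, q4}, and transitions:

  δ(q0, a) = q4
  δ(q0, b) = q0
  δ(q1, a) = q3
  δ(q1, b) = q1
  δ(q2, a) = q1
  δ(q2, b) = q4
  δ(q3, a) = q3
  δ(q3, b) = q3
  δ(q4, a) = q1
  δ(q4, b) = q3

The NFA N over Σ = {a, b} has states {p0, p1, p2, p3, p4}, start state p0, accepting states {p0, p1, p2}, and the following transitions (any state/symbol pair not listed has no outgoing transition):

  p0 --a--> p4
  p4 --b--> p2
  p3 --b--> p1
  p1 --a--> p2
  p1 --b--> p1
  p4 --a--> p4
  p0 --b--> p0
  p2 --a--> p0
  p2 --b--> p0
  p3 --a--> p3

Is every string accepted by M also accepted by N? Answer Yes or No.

The string a is in L(M) but not in L(N).
So L(M) ⊄ L(N).

No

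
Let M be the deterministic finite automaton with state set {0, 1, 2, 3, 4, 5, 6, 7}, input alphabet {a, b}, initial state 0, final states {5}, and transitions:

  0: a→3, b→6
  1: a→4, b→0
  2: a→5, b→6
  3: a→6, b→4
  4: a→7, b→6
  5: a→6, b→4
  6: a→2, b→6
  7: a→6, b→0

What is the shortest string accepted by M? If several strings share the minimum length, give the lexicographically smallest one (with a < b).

baa

A breadth-first search from 0 reaches an accepting state first via the path 0 → 6 → 2 → 5 on input baa.
No string of length < 3 is accepted (BFS exhausts all shorter strings without reaching an accepting state), and baa is the lexicographically least accepting string of length 3.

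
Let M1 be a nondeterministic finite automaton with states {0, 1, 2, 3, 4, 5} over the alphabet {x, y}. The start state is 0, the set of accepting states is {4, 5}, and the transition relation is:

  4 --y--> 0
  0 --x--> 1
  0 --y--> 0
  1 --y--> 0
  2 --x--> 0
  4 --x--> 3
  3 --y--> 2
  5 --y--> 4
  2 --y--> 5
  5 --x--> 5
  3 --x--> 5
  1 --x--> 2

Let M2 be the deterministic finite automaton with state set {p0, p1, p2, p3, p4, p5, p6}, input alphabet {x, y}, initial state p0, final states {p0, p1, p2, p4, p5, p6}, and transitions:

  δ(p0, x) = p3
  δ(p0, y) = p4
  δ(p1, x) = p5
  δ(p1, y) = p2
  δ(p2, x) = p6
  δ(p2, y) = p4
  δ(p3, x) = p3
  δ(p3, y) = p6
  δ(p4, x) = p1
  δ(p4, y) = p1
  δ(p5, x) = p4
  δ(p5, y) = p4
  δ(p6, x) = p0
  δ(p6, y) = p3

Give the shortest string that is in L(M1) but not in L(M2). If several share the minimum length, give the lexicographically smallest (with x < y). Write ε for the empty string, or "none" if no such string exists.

xxyy

The string xxyy is accepted by M1 but not by M2.
No shorter string lies in the difference, and xxyy is the lexicographically first length-4 string in L(M1) \ L(M2).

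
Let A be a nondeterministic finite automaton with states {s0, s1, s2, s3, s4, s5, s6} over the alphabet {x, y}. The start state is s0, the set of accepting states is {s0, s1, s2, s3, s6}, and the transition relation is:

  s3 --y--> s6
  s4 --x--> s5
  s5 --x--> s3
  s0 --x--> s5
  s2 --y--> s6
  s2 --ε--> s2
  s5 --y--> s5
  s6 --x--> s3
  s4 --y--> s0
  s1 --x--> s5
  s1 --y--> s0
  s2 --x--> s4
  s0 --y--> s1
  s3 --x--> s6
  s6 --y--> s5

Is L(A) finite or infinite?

State s0 is reachable from the start and can reach an accepting state, and it lies on the cycle s0 → s1 → s0.
Traversing that cycle any number of times yields accepted strings of unbounded length, so the language is infinite.

infinite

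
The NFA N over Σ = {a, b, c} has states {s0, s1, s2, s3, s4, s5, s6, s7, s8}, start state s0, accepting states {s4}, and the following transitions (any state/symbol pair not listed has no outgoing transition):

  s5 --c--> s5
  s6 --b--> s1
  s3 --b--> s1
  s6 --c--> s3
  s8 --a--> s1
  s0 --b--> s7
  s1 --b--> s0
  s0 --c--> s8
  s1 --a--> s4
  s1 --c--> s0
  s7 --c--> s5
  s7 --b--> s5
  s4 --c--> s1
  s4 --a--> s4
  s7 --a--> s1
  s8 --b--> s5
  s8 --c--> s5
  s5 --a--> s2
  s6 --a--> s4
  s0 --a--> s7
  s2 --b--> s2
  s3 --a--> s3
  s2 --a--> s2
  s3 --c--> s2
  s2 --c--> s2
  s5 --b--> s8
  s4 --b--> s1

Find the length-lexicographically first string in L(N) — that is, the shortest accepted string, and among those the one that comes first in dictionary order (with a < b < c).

aaa

A breadth-first search from s0 reaches an accepting state first via the path s0 → s7 → s1 → s4 on input aaa.
No string of length < 3 is accepted (BFS exhausts all shorter strings without reaching an accepting state), and aaa is the lexicographically least accepting string of length 3.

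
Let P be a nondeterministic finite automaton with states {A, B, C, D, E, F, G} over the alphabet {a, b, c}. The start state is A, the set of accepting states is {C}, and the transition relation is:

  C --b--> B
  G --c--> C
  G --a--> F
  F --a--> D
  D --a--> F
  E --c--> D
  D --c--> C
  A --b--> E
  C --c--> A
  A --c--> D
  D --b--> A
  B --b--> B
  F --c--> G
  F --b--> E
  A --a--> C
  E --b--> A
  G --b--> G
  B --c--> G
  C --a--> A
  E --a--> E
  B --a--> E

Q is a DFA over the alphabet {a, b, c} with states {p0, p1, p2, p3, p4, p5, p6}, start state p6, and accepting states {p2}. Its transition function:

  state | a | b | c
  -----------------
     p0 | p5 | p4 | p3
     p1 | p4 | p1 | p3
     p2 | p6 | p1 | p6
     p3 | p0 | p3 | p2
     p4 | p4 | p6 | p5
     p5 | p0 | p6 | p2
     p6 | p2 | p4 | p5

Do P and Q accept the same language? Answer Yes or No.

Exploring the product automaton P × Q from the start pair (A, p6), following both machines on each input symbol, reaches 7 state pairs: (A, p6), (C, p2), (E, p4), (D, p5), (B, p1), (F, p0), (G, p3).
P accepts in {C} and Q accepts in {p2}. In every reachable pair the two components are either both accepting — (C, p2) — or both non-accepting, so no string is accepted by exactly one of the machines: L(P) \ L(Q) and L(Q) \ L(P) are both empty.
Hence every string is accepted by P iff it is accepted by Q, and the two languages coincide.

Yes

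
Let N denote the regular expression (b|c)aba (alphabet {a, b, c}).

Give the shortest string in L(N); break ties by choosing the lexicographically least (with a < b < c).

baba

By inspection of the expression, no string of length less than 4 matches, and baba is the lexicographically first match of length 4.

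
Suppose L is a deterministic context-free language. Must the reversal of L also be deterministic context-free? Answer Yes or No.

No

L = {c bⁿaⁿ : n≥0} ∪ {d b²ⁿaⁿ : n≥0} is a DCFL: the first symbol tells a deterministic PDA whether to pop one or two b's per a. Its reversal Lᴿ = {aⁿbⁿ c : n≥0} ∪ {aⁿb²ⁿ d : n≥0} is not. DCFLs are closed under right quotient by regular languages, and Lᴿ/{c, d} = {aⁿbⁿ : n≥0} ∪ {aⁿb²ⁿ : n≥0} — the standard context-free language accepted by no deterministic PDA (intuitively the machine would have to commit to a b-to-a ratio before the distinguishing marker arrives; formally, a DPDA for it would have a single run on aⁿb²ⁿ, accepting after the prefix aⁿbⁿ and accepting again after n more b's; an ordinary PDA that simulates it on a's and b's and, at any moment when it is accepting, may switch to reading only a fresh letter e while feeding each e to the simulation as a b, would accept aⁱbʲeᵏ (k≥1) exactly when both aⁱbʲ and aⁱbʲ⁺ᵏ are in the language, i.e. its language intersected with the regular set a*b*e⁺ would be exactly {aⁿbⁿeⁿ : n≥1} — impossible, since context-free languages are closed under intersection with regular sets and {aⁿbⁿeⁿ} is not context-free). So Lᴿ cannot be a DCFL.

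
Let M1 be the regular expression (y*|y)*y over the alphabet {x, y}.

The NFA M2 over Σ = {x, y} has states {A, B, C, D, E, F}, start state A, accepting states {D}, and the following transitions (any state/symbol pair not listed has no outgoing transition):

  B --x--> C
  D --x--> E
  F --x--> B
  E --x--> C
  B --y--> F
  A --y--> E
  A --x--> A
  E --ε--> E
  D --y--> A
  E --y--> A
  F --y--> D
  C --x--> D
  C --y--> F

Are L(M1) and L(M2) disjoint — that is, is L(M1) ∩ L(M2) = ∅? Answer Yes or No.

Converting the expression M1 to a DFA (subset construction, then merging equivalent states) gives the minimal DFA with states {r0, r1, r2}, start state r0, accepting states {r2} and transitions r0: x→r1, y→r2; r1: x→r1, y→r1; r2: x→r1, y→r2.
Exploring the product automaton M1 × M2 from the start pair (r0, A), following both machines on each input symbol, reaches 9 state pairs: (r0, A), (r1, A), (r2, E), (r1, E), (r1, C), (r2, A), (r1, D), (r1, F), (r1, B).
M1 accepts in {r2} and M2 accepts in {D}; no reachable pair has both components accepting, so no string drives both machines to acceptance simultaneously and L(M1) ∩ L(M2) = ∅.
So no string is accepted by both, and the intersection is empty.

Yes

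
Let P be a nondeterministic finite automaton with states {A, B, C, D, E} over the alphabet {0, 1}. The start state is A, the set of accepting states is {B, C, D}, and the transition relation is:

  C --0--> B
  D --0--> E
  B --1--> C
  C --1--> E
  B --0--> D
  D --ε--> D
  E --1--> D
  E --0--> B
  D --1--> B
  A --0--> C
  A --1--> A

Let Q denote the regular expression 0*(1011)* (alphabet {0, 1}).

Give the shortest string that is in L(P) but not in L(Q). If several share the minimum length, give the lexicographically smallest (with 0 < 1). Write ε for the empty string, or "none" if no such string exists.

The string 10 is accepted by P but not by Q.
No shorter string lies in the difference, and 10 is the lexicographically first length-2 string in L(P) \ L(Q).

10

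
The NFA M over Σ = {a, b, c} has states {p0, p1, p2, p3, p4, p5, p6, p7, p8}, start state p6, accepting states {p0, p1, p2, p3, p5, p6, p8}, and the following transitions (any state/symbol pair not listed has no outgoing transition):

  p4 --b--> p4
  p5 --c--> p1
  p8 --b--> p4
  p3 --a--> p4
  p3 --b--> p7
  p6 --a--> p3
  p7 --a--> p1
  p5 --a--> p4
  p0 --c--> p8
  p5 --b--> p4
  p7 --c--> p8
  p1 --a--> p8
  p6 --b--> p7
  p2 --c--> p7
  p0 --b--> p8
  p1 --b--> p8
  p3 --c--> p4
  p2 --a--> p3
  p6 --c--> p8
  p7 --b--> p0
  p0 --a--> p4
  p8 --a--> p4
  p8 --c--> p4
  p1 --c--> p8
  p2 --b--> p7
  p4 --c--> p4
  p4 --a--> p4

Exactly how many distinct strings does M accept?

19

The useful subgraph on states {p0, p1, p3, p6, p7, p8} is acyclic, so L(M) is finite; the longest accepting path visits 5 useful states, giving maximum string length 4.
Counting accepting paths from p6 by length: 1 of length 0, 2 of length 1, 3 of length 2, 8 of length 3, 5 of length 4. Total 19.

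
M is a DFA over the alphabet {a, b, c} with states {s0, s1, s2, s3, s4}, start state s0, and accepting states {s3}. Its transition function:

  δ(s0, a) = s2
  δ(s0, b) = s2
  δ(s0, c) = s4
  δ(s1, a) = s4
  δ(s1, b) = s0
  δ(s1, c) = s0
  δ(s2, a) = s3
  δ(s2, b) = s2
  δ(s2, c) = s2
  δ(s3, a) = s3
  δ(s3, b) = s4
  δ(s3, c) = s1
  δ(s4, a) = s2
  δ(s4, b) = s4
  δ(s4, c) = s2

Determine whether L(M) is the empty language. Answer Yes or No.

The string aa is accepted: the run s0 → s2 → s3 ends in the accepting state s3.
Since at least one string is accepted, L(M) is not empty.

No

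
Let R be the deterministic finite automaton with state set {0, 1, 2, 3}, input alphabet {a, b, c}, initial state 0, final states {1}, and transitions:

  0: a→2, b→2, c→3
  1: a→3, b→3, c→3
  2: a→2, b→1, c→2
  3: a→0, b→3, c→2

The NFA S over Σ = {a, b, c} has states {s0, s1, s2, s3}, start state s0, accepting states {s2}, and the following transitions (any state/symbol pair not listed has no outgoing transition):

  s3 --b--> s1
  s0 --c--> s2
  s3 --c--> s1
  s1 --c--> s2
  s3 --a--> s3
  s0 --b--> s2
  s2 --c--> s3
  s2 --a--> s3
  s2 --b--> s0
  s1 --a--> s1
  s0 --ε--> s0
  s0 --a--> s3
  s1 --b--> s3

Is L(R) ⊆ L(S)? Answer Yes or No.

No

The string ab is in L(R) but not in L(S).
So L(R) ⊄ L(S).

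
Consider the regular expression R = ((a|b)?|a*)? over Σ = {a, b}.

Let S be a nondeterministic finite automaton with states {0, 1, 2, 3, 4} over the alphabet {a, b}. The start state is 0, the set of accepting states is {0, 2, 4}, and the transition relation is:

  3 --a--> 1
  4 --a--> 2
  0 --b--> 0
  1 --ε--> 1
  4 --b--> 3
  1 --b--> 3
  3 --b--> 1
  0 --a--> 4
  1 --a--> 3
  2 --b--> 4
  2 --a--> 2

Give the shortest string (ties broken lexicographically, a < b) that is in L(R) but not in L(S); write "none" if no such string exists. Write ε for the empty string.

Converting the expression R to a DFA (subset construction, then merging equivalent states) gives the minimal DFA with states {r0, r1, r2, r3}, start state r0, accepting states {r0, r1, r2} and transitions r0: a→r1, b→r2; r1: a→r1, b→r3; r2: a→r3, b→r3; r3: a→r3, b→r3.
Exploring the product automaton R × S from the start pair (r0, 0), following both machines on each input symbol, reaches 9 state pairs: (r0, 0), (r1, 4), (r2, 0), (r1, 2), (r3, 3), (r3, 4), (r3, 0), (r3, 1), (r3, 2).
R accepts in {r0, r1, r2} and S accepts in {0, 2, 4}. The reachable pairs whose R-component is accepting are (r0, 0), (r1, 4), (r2, 0), (r1, 2); in each of them the S-component is accepting too, so the product for L(R) \ L(S) (R-component accepting, S-component rejecting) has no reachable accepting pair and the difference is empty.
So every string accepted by R is also accepted by S: L(R) \ L(S) = ∅ and there is no such string.

none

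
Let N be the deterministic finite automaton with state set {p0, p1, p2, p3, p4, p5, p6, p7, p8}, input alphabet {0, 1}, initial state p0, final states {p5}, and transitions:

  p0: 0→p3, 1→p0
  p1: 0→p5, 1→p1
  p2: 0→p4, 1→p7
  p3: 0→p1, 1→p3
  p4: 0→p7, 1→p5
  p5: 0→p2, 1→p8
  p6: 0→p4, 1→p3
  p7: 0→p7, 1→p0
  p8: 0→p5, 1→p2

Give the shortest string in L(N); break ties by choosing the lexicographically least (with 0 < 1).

A breadth-first search from p0 reaches an accepting state first via the path p0 → p3 → p1 → p5 on input 000.
No string of length < 3 is accepted (BFS exhausts all shorter strings without reaching an accepting state), and 000 is the lexicographically least accepting string of length 3.

000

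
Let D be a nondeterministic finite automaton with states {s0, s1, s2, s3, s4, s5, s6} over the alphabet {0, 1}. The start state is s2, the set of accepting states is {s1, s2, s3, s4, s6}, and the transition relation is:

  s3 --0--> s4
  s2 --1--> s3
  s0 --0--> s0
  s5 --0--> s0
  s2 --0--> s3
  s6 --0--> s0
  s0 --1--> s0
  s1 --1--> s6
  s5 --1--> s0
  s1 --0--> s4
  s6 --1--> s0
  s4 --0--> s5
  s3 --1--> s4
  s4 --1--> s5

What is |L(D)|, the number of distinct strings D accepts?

The useful subgraph on states {s2, s3, s4} is acyclic, so L(D) is finite; the longest accepting path visits 3 useful states, giving maximum string length 2.
Counting accepting paths from s2 by length: 1 of length 0, 2 of length 1, 4 of length 2. Total 7.

7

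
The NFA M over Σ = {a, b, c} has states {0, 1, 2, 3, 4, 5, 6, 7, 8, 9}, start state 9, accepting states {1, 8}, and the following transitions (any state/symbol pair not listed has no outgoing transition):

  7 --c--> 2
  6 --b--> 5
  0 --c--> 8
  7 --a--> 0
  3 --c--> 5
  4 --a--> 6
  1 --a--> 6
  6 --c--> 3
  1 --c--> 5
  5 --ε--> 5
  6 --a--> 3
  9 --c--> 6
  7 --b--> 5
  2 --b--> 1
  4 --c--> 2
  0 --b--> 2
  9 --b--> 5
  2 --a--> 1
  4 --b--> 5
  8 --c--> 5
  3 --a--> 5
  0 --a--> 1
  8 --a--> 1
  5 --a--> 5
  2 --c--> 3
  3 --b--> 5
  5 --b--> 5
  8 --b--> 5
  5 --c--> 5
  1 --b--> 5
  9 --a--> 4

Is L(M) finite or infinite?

The useful states (reachable from 9 and able to reach an accepting state) are {1, 2, 4, 9}.
Restricted to these states the transition graph has no cycle, so every accepting path has bounded length and L is finite.

finite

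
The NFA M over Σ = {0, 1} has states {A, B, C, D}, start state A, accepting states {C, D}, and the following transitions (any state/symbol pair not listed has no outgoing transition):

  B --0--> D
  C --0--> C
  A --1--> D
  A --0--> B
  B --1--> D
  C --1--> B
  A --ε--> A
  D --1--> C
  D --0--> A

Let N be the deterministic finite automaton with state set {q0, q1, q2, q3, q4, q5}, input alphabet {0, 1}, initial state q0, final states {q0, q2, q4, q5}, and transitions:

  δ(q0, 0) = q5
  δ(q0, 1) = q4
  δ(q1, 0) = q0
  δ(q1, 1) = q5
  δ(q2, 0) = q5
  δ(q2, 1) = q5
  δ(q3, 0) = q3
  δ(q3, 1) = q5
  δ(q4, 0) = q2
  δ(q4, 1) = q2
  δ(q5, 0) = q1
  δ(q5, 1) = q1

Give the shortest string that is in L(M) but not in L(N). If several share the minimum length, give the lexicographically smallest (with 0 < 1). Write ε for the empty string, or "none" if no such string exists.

The string 00 is accepted by M but not by N.
No shorter string lies in the difference, and 00 is the lexicographically first length-2 string in L(M) \ L(N).

00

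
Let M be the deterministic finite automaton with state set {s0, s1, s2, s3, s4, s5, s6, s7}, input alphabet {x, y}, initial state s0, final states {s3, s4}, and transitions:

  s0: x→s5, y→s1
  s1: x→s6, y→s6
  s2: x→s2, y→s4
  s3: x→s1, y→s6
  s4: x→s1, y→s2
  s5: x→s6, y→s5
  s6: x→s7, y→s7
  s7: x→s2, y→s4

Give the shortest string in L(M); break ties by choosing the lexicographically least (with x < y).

A breadth-first search from s0 reaches an accepting state first via the path s0 → s5 → s6 → s7 → s4 on input xxxy.
No string of length < 4 is accepted (BFS exhausts all shorter strings without reaching an accepting state), and xxxy is the lexicographically least accepting string of length 4.

xxxy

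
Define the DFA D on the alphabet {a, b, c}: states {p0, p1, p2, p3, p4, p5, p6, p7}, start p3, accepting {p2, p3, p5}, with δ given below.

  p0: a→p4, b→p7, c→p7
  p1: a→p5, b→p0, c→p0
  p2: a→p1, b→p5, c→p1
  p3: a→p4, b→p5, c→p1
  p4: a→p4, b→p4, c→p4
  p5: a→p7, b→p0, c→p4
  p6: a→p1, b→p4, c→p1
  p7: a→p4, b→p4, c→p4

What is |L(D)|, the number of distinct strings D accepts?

The useful subgraph on states {p1, p3, p5} is acyclic, so L(D) is finite; the longest accepting path visits 3 useful states, giving maximum string length 2.
Counting accepting paths from p3 by length: 1 of length 0, 1 of length 1, 1 of length 2. Total 3.

3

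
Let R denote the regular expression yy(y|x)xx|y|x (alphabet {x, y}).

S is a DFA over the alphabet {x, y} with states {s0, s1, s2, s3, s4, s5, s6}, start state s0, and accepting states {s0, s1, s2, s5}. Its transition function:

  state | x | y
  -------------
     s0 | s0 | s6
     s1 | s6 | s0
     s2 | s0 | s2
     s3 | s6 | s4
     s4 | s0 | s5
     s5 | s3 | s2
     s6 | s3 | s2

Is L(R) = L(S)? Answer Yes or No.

No

The string y is accepted by R but rejected by S.
So L(R) ≠ L(S).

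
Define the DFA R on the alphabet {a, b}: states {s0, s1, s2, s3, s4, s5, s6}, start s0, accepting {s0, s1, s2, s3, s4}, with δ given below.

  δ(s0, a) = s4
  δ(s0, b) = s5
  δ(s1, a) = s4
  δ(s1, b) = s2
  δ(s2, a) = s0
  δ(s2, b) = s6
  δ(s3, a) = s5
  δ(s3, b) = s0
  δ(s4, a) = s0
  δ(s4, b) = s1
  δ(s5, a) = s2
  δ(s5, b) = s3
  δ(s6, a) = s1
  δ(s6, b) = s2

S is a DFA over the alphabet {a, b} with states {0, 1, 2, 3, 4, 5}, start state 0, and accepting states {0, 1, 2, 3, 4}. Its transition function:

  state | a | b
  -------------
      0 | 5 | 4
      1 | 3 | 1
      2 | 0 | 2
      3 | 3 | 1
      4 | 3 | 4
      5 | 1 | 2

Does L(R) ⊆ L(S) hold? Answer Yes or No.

No

The string a is in L(R) but not in L(S).
So L(R) ⊄ L(S).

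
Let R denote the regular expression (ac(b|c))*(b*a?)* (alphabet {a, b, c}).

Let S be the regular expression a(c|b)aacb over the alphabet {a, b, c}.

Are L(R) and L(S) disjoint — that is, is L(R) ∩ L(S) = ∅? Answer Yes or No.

Converting the expression R to a DFA (subset construction, then merging equivalent states) gives the minimal DFA with states {r0, r1, r2, r3, r4}, start state r0, accepting states {r0, r1, r2} and transitions r0: a→r1, b→r2, c→r3; r1: a→r2, b→r2, c→r4; r2: a→r2, b→r2, c→r3; r3: a→r3, b→r3, c→r3; r4: a→r3, b→r0, c→r0.
Converting the expression S to a DFA (subset construction, then merging equivalent states) gives the minimal DFA with states {s0, s1, s2, s3, s4, s5, s6, s7}, start state s0, accepting states {s7} and transitions s0: a→s1, b→s2, c→s2; s1: a→s2, b→s3, c→s3; s2: a→s2, b→s2, c→s2; s3: a→s4, b→s2, c→s2; s4: a→s5, b→s2, c→s2; s5: a→s2, b→s2, c→s6; s6: a→s2, b→s7, c→s2; s7: a→s2, b→s2, c→s2.
Exploring the product automaton R × S from the start pair (r0, s0), following both machines on each input symbol, reaches 15 state pairs: (r0, s0), (r1, s1), (r2, s2), (r3, s2), (r2, s3), (r4, s3), (r2, s4), (r3, s4), (r0, s2), (r2, s5), (r3, s5), (r1, s2), (r3, s6), (r4, s2), (r3, s7).
R accepts in {r0, r1, r2} and S accepts in {s7}; no reachable pair has both components accepting, so no string drives both machines to acceptance simultaneously and L(R) ∩ L(S) = ∅.
So no string is accepted by both, and the intersection is empty.

Yes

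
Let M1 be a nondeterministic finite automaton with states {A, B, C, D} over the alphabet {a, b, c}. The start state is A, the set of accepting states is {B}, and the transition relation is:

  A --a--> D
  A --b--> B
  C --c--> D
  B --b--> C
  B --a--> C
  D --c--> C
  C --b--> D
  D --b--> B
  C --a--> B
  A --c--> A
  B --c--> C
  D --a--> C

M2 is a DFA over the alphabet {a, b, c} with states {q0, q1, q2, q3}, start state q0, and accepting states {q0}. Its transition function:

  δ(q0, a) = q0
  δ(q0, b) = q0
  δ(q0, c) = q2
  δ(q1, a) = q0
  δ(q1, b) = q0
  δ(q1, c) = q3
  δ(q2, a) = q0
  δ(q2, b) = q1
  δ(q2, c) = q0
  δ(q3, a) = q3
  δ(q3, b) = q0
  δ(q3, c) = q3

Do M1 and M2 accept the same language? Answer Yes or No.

No

The string cb is accepted by M1 but rejected by M2.
So L(M1) ≠ L(M2).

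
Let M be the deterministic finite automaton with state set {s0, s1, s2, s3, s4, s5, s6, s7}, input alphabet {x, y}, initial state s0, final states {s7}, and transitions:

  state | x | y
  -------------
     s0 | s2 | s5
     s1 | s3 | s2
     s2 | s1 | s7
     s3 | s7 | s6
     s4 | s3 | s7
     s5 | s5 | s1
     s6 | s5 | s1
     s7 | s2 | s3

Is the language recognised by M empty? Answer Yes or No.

No

The string xy is accepted: the run s0 → s2 → s7 ends in the accepting state s7.
Since at least one string is accepted, L(M) is not empty.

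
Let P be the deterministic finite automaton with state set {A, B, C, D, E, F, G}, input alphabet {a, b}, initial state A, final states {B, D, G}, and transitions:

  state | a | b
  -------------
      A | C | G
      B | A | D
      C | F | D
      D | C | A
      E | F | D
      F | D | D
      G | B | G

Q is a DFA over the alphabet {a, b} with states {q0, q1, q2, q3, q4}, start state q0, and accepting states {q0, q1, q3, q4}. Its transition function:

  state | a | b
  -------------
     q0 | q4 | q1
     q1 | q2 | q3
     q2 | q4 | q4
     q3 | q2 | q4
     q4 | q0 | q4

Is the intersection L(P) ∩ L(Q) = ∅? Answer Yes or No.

No

The string b is accepted by both P and Q.
Hence L(P) ∩ L(Q) ≠ ∅.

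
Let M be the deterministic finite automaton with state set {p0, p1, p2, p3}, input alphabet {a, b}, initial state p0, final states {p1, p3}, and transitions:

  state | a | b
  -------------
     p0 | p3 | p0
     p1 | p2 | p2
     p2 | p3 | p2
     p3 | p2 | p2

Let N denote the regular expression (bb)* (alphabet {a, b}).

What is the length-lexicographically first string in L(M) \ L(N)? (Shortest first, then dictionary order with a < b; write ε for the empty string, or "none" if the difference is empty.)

a

The string a is accepted by M but not by N.
No shorter string lies in the difference, and a is the lexicographically first length-1 string in L(M) \ L(N).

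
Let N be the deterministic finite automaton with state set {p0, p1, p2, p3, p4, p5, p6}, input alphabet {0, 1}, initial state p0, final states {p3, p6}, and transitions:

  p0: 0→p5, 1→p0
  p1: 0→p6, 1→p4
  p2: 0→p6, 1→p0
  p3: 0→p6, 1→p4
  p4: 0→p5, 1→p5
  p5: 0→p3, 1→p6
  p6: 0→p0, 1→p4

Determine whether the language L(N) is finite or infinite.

infinite

State p0 is reachable from the start and can reach an accepting state, and it lies on the cycle p0 → p0.
Traversing that cycle any number of times yields accepted strings of unbounded length, so the language is infinite.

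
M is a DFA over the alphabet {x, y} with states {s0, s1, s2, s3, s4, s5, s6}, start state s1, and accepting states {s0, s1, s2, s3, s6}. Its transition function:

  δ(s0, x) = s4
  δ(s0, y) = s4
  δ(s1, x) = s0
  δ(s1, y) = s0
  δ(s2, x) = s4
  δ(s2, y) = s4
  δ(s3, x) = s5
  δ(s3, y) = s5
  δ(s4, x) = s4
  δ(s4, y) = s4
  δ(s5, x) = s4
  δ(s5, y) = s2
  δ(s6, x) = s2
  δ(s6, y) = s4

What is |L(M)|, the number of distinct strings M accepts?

The useful subgraph on states {s0, s1} is acyclic, so L(M) is finite; the longest accepting path visits 2 useful states, giving maximum string length 1.
Counting accepting paths from s1 by length: 1 of length 0, 2 of length 1. Total 3.

3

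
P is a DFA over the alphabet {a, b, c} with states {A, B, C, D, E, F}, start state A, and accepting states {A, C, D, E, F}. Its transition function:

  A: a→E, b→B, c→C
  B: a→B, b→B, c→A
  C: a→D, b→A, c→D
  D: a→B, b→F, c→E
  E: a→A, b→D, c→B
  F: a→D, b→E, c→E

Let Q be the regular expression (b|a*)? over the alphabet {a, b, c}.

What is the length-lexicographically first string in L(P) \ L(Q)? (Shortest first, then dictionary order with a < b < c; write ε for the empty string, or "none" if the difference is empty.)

c

The string c is accepted by P but not by Q.
No shorter string lies in the difference, and c is the lexicographically first length-1 string in L(P) \ L(Q).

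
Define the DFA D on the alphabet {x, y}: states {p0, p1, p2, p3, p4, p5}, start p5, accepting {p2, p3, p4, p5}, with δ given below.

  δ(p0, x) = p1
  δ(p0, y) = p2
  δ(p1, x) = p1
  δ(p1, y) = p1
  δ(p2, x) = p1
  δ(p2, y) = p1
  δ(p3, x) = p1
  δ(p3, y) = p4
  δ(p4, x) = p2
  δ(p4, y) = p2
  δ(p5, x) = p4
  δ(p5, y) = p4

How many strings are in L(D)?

The useful subgraph on states {p2, p4, p5} is acyclic, so L(D) is finite; the longest accepting path visits 3 useful states, giving maximum string length 2.
Counting accepting paths from p5 by length: 1 of length 0, 2 of length 1, 4 of length 2. Total 7.

7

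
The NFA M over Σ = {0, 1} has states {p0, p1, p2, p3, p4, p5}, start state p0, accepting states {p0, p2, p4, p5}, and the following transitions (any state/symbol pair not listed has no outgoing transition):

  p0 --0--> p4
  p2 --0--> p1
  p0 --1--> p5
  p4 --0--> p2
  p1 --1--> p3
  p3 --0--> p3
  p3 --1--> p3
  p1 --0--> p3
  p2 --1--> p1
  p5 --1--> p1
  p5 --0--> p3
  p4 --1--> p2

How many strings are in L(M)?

The useful subgraph on states {p0, p2, p4, p5} is acyclic, so L(M) is finite; the longest accepting path visits 3 useful states, giving maximum string length 2.
Counting accepting paths from p0 by length: 1 of length 0, 2 of length 1, 2 of length 2. Total 5.

5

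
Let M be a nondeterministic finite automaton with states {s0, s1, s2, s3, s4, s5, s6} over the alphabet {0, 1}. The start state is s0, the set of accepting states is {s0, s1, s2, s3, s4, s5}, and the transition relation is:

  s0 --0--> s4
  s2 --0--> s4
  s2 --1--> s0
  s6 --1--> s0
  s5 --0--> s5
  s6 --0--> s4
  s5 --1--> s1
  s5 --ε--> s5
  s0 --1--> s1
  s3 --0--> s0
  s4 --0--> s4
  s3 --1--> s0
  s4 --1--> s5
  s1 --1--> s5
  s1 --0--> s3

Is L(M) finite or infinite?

infinite

State s0 is reachable from the start and can reach an accepting state, and it lies on the cycle s0 → s1 → s3 → s0.
Traversing that cycle any number of times yields accepted strings of unbounded length, so the language is infinite.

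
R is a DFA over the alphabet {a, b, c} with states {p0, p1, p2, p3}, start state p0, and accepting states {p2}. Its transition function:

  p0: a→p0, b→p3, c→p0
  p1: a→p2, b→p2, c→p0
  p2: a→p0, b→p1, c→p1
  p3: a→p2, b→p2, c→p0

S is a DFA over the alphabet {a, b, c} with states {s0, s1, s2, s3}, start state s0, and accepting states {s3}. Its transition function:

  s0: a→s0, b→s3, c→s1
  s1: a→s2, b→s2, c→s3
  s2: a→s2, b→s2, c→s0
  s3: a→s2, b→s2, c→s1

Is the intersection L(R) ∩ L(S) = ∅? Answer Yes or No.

No

The string bacb is accepted by both R and S.
Hence L(R) ∩ L(S) ≠ ∅.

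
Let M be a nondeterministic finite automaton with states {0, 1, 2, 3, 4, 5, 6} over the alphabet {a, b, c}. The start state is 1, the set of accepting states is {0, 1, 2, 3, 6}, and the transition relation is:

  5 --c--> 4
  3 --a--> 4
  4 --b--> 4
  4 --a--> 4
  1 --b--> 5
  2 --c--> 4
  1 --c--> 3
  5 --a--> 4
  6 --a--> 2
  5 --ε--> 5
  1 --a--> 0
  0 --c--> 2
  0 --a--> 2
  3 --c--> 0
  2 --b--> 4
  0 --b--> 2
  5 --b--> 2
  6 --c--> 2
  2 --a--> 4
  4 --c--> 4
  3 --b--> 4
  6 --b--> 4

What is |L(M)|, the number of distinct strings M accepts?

The useful subgraph on states {0, 1, 2, 3, 5} is acyclic, so L(M) is finite; the longest accepting path visits 4 useful states, giving maximum string length 3.
Counting accepting paths from 1 by length: 1 of length 0, 2 of length 1, 5 of length 2, 3 of length 3. Total 11.

11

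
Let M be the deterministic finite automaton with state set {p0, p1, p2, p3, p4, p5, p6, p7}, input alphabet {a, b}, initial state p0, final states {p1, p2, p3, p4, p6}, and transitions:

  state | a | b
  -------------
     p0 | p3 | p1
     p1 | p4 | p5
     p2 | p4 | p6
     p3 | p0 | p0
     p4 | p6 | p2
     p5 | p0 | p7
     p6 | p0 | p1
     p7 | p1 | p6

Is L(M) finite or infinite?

State p4 is reachable from the start and can reach an accepting state, and it lies on the cycle p4 → p2 → p4.
Traversing that cycle any number of times yields accepted strings of unbounded length, so the language is infinite.

infinite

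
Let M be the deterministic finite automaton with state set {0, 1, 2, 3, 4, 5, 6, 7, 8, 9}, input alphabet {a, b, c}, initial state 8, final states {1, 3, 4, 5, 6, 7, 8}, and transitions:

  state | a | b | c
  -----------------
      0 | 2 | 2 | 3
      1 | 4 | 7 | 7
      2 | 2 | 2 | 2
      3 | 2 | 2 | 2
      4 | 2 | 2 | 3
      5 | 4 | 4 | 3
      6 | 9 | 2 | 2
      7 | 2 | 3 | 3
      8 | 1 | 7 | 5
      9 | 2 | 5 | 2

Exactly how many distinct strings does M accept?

19

The useful subgraph on states {1, 3, 4, 5, 7, 8} is acyclic, so L(M) is finite; the longest accepting path visits 4 useful states, giving maximum string length 3.
Counting accepting paths from 8 by length: 1 of length 0, 3 of length 1, 8 of length 2, 7 of length 3. Total 19.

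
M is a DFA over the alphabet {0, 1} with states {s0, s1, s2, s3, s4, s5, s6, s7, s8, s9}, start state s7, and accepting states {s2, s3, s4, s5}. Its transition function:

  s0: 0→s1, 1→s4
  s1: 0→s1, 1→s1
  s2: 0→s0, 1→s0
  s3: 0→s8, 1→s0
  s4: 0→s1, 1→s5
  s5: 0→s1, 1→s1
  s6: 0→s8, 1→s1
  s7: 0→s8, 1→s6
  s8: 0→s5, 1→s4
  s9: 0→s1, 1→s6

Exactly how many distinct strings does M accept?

The useful subgraph on states {s4, s5, s6, s7, s8} is acyclic, so L(M) is finite; the longest accepting path visits 5 useful states, giving maximum string length 4.
Counting accepting paths from s7 by length: 2 of length 2, 3 of length 3, 1 of length 4. Total 6.

6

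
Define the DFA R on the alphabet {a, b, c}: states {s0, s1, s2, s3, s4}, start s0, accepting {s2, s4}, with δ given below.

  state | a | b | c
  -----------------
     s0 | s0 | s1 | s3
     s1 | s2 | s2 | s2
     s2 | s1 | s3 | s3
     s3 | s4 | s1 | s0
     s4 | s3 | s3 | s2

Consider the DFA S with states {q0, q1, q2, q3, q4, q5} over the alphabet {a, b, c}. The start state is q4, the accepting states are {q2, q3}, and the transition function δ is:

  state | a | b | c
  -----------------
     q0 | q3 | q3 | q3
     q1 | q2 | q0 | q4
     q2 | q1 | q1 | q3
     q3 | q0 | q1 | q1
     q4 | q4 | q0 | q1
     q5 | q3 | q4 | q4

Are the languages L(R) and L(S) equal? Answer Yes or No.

Exploring the product automaton R × S from the start pair (s0, q4), following both machines on each input symbol, reaches 5 state pairs: (s0, q4), (s1, q0), (s3, q1), (s2, q3), (s4, q2).
R accepts in {s2, s4} and S accepts in {q2, q3}. In every reachable pair the two components are either both accepting — (s2, q3), (s4, q2) — or both non-accepting, so no string is accepted by exactly one of the machines: L(R) \ L(S) and L(S) \ L(R) are both empty.
Hence every string is accepted by R iff it is accepted by S, and the two languages coincide.

Yes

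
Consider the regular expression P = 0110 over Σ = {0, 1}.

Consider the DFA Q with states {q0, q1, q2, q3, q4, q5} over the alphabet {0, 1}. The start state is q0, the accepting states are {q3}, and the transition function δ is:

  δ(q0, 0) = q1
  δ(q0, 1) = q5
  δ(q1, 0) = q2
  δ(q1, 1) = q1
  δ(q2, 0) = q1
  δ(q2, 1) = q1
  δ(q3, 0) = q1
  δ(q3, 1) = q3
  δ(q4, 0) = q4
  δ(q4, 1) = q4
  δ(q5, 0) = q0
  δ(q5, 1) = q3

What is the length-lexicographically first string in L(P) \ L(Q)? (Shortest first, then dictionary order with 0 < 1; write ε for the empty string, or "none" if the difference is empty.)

0110

The string 0110 is accepted by P but not by Q.
No shorter string lies in the difference, and 0110 is the lexicographically first length-4 string in L(P) \ L(Q).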